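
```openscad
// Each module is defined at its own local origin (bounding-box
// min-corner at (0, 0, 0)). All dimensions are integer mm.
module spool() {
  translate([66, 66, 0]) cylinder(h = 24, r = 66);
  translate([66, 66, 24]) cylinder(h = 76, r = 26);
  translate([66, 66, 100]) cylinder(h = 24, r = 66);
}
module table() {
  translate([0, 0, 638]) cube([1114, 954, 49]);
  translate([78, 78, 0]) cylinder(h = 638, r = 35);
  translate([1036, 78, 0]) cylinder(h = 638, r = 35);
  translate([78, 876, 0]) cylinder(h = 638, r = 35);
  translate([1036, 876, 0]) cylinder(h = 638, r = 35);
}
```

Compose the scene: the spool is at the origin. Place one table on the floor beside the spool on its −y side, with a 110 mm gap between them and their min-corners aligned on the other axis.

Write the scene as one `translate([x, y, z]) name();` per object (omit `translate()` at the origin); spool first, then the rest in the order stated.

spool();
translate([0, -1064, 0]) table();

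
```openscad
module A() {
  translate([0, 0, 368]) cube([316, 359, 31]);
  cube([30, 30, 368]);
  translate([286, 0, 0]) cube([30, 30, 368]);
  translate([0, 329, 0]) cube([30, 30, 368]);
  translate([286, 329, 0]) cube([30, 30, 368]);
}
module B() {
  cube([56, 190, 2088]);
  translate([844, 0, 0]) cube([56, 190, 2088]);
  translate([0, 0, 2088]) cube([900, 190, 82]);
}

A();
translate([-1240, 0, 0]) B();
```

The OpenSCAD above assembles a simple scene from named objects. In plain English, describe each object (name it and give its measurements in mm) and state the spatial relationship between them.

A is a four-legged stool. The seat is a 316×359×31 mm slab whose top surface is at z = 399 mm; four square legs, each 30×30 mm in cross-section, run from the floor (z = 0) to the underside of the seat, each flush with a corner of the seat.

B is a door frame. The clear opening is 788 mm wide and 2088 mm high. Two 56 mm wide jambs, 190 mm deep, stand either side of the opening from the floor to the top of the opening. A 82 mm thick head sits across the top of both jambs, spanning the full outside width of the frame.

The door frame is on the floor beside the stool on its −x side.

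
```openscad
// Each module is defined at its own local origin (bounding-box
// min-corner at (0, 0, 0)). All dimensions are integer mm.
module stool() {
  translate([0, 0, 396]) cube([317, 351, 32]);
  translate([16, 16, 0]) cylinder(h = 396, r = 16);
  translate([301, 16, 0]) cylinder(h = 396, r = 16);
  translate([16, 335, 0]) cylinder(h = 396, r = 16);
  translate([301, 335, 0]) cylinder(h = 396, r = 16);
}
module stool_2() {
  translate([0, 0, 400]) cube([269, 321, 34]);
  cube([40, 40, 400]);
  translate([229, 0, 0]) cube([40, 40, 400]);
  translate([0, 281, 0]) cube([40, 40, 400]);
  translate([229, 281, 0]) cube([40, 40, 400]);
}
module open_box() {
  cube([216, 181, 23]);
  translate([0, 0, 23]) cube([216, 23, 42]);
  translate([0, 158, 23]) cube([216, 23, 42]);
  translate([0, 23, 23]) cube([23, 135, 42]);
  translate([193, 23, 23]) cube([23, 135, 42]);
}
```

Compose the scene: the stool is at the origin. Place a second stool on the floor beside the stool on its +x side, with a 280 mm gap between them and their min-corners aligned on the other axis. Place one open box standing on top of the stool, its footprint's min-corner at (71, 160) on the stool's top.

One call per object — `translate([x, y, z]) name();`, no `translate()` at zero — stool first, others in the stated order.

stool();
translate([597, 0, 0]) stool_2();
translate([71, 160, 428]) open_box();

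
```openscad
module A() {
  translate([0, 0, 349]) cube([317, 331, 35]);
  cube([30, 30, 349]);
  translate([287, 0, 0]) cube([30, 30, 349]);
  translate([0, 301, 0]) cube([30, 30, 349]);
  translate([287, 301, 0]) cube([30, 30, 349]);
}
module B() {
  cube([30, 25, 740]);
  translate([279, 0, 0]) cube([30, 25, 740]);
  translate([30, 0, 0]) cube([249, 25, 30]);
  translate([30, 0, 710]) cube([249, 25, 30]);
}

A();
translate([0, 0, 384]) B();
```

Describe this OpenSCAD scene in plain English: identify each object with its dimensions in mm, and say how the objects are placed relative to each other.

A is a four-legged stool. The seat is 317×331 mm, 35 mm thick, top at z = 384 mm. It stands on four square legs, each 30×30 mm in cross-section, from z = 0 to the seat underside, each flush with a corner of the seat.

B is a rectangular picture frame lying in the x–z plane (depth along y). The opening is 249 mm wide (x) by 680 mm tall (z), surrounded by a border 30 mm wide on all four sides. The frame is 25 mm deep and is made of two full-height vertical stiles with two horizontal rails fitted between them.

The picture frame is on top of the stool.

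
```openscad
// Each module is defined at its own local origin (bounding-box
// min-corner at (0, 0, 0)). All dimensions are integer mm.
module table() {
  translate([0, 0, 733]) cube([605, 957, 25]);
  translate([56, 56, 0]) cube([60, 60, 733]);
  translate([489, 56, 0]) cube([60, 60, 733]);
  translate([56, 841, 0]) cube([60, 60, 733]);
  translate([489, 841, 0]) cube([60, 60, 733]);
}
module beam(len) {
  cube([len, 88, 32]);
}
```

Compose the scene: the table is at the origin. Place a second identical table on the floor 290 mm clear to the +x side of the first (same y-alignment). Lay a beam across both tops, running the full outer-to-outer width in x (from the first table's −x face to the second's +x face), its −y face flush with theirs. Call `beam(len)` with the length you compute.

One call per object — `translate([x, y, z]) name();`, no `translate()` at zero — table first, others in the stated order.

table();
translate([895, 0, 0]) table();
translate([0, 0, 758]) beam(1500);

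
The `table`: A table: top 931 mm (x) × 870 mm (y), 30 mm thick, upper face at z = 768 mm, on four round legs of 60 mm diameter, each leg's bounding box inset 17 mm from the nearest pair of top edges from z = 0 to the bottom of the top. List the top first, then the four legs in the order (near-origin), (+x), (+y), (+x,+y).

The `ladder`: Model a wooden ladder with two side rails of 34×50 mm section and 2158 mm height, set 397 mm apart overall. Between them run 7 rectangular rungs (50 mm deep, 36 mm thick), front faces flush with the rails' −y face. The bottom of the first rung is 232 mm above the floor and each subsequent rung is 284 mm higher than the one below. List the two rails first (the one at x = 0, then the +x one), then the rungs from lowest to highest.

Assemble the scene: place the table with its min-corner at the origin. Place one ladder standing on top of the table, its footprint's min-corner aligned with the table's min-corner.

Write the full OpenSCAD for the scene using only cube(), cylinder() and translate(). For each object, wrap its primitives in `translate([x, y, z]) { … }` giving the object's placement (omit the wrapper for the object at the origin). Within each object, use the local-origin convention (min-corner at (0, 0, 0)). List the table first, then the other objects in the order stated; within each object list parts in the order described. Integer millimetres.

translate([0, 0, 738]) cube([931, 870, 30]);
translate([47, 47, 0]) cylinder(h = 738, r = 30);
translate([884, 47, 0]) cylinder(h = 738, r = 30);
translate([47, 823, 0]) cylinder(h = 738, r = 30);
translate([884, 823, 0]) cylinder(h = 738, r = 30);
translate([0, 0, 768]) {
  cube([34, 50, 2158]);
  translate([363, 0, 0]) cube([34, 50, 2158]);
  translate([34, 0, 232]) cube([329, 50, 36]);
  translate([34, 0, 516]) cube([329, 50, 36]);
  translate([34, 0, 800]) cube([329, 50, 36]);
  translate([34, 0, 1084]) cube([329, 50, 36]);
  translate([34, 0, 1368]) cube([329, 50, 36]);
  translate([34, 0, 1652]) cube([329, 50, 36]);
  translate([34, 0, 1936]) cube([329, 50, 36]);
}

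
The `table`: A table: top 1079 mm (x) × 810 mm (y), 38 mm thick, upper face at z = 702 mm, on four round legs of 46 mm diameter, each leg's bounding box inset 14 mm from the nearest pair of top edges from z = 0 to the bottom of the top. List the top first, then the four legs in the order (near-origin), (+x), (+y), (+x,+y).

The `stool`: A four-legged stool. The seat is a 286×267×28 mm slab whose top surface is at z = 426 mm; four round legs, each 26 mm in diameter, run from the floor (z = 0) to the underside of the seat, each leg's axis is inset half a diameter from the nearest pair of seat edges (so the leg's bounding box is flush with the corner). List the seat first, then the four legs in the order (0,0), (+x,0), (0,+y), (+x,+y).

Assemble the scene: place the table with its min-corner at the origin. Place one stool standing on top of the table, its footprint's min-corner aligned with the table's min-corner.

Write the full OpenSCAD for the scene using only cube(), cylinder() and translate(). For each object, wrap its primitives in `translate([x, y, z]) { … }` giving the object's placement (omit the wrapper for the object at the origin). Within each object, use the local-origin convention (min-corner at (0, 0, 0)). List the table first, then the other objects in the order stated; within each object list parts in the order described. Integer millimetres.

translate([0, 0, 664]) cube([1079, 810, 38]);
translate([37, 37, 0]) cylinder(h = 664, r = 23);
translate([1042, 37, 0]) cylinder(h = 664, r = 23);
translate([37, 773, 0]) cylinder(h = 664, r = 23);
translate([1042, 773, 0]) cylinder(h = 664, r = 23);
translate([0, 0, 702]) {
  translate([0, 0, 398]) cube([286, 267, 28]);
  translate([13, 13, 0]) cylinder(h = 398, r = 13);
  translate([273, 13, 0]) cylinder(h = 398, r = 13);
  translate([13, 254, 0]) cylinder(h = 398, r = 13);
  translate([273, 254, 0]) cylinder(h = 398, r = 13);
}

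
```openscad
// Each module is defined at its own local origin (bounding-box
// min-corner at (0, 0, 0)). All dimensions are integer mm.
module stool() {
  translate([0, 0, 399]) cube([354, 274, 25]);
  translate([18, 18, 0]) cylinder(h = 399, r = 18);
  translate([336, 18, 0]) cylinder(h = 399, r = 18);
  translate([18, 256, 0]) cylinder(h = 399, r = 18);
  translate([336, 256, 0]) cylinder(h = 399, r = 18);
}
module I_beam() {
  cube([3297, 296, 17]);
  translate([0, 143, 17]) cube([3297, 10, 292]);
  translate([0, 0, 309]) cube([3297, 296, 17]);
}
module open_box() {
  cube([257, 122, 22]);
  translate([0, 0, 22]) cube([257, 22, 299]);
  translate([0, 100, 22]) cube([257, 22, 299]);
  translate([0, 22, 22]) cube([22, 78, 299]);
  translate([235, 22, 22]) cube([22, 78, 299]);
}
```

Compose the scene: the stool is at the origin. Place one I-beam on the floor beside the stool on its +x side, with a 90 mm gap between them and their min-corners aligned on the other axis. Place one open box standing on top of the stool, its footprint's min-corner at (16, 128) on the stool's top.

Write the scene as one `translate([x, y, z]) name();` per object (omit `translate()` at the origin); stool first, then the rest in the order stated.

stool();
translate([444, 0, 0]) I_beam();
translate([16, 128, 424]) open_box();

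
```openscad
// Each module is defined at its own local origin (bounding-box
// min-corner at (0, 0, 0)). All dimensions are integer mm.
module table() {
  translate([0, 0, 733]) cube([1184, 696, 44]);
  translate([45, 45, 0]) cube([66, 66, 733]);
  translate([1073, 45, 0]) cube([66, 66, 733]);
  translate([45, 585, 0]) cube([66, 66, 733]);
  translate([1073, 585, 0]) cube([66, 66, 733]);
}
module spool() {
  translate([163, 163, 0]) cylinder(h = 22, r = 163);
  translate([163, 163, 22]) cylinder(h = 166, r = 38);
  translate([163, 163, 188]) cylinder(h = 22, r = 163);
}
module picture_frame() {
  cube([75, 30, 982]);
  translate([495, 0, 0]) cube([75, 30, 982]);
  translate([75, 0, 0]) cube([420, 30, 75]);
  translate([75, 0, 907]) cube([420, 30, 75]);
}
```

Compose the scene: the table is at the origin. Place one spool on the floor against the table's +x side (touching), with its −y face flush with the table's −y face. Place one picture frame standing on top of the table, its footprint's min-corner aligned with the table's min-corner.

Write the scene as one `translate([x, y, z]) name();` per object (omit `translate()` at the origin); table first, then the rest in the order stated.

table();
translate([1184, 0, 0]) spool();
translate([0, 0, 777]) picture_frame();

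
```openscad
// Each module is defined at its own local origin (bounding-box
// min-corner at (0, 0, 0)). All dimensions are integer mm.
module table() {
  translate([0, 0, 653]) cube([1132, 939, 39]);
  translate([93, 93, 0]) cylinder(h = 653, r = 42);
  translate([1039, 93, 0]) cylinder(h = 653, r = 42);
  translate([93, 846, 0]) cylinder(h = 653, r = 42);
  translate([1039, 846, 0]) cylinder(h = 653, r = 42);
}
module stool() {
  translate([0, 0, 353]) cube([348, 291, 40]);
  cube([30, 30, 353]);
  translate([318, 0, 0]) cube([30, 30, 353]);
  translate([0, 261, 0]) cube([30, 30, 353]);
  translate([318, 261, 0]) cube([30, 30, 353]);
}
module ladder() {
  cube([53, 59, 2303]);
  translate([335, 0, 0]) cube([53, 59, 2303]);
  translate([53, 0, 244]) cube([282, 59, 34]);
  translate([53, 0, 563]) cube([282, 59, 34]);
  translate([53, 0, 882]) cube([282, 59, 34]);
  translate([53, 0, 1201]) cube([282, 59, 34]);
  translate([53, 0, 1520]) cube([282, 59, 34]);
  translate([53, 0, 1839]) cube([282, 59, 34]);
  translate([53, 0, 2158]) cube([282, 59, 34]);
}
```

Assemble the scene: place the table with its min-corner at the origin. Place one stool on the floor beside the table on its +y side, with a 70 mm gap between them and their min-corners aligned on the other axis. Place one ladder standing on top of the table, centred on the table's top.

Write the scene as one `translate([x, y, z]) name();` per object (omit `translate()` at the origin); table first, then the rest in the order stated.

table();
translate([0, 1009, 0]) stool();
translate([372, 440, 692]) ladder();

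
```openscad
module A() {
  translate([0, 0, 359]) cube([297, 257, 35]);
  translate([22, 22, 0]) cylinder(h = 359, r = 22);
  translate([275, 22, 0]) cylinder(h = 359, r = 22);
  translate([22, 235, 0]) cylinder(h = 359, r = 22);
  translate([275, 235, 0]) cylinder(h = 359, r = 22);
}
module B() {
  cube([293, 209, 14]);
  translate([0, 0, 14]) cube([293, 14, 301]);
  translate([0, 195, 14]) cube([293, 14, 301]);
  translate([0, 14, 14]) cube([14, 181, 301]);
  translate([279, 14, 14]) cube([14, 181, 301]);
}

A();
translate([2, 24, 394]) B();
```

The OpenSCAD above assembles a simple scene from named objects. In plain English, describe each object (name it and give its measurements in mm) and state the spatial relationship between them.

A is a simple wooden stool: a rectangular seat 297 mm (x) by 257 mm (y), 35 mm thick, top face at z = 394 mm, on four round legs, each 44 mm in diameter. The legs rest on z = 0, each leg's axis is inset half a diameter from the nearest pair of seat edges (so the leg's bounding box is flush with the corner).

B is an open-topped rectangular box: outside dimensions 293×209×315 mm, with a uniform wall and base thickness of 14 mm. The base is a full 293×209 slab on the floor; four walls sit on top of the base. The front and back walls (the −y and +y sides) span the full width; the two side walls fit between them.

The open box is on top of the stool, centred.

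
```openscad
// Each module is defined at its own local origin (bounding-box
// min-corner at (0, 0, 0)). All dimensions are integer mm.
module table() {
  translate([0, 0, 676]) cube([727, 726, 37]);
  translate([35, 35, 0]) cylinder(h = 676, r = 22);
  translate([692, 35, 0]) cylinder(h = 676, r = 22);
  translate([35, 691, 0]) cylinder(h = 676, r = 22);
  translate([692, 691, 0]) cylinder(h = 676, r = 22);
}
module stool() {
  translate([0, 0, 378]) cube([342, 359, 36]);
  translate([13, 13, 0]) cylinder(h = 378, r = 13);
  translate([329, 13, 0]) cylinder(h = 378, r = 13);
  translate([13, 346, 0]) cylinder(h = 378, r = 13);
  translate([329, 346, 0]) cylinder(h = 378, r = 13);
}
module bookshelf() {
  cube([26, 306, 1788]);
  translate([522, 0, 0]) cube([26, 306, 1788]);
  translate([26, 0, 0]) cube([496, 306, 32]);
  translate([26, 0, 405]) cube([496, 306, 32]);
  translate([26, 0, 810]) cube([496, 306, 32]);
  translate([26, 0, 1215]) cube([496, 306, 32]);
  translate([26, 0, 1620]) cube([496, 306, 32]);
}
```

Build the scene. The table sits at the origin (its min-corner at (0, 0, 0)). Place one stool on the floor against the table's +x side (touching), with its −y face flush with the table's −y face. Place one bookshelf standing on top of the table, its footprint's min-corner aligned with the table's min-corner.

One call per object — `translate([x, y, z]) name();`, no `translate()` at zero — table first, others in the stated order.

table();
translate([727, 0, 0]) stool();
translate([0, 0, 713]) bookshelf();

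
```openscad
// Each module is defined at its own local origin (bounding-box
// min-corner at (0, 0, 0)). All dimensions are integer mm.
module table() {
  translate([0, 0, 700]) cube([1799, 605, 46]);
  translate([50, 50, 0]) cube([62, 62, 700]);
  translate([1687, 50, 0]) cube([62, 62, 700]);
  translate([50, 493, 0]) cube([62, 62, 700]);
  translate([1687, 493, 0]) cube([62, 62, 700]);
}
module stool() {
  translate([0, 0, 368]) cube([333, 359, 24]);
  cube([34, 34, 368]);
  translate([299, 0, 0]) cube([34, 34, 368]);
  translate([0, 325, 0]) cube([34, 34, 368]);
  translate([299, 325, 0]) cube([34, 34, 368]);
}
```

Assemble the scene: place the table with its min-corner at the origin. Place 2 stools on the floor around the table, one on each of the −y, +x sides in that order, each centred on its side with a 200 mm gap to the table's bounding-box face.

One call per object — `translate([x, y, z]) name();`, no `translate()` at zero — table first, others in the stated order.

table();
translate([733, -559, 0]) stool();
translate([1999, 123, 0]) stool();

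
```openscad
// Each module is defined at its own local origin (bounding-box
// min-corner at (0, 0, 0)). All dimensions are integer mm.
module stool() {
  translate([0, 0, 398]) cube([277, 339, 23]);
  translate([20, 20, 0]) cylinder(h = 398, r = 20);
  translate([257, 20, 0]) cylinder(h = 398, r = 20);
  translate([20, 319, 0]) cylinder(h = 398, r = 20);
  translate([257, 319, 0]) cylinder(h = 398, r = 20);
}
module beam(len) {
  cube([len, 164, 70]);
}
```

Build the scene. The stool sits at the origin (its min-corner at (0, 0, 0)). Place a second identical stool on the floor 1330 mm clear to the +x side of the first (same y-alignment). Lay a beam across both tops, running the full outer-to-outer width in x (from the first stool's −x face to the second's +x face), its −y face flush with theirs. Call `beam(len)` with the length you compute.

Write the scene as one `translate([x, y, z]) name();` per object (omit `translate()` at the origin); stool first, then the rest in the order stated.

stool();
translate([1607, 0, 0]) stool();
translate([0, 0, 421]) beam(1884);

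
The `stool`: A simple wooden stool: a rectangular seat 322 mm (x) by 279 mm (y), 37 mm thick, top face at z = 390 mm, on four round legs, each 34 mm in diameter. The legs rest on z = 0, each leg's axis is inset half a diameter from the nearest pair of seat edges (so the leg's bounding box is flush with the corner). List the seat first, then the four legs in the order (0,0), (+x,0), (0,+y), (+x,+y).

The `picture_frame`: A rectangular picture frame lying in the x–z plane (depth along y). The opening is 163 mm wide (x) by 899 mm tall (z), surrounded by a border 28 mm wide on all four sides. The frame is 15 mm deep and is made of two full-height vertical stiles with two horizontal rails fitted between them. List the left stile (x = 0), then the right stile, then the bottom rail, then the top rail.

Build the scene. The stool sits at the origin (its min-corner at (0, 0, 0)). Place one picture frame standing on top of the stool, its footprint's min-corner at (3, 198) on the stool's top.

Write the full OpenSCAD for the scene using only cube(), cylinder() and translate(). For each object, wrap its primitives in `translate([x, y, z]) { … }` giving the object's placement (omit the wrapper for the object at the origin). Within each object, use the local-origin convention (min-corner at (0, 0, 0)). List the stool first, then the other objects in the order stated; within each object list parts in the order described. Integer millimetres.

translate([0, 0, 353]) cube([322, 279, 37]);
translate([17, 17, 0]) cylinder(h = 353, r = 17);
translate([305, 17, 0]) cylinder(h = 353, r = 17);
translate([17, 262, 0]) cylinder(h = 353, r = 17);
translate([305, 262, 0]) cylinder(h = 353, r = 17);
translate([3, 198, 390]) {
  cube([28, 15, 955]);
  translate([191, 0, 0]) cube([28, 15, 955]);
  translate([28, 0, 0]) cube([163, 15, 28]);
  translate([28, 0, 927]) cube([163, 15, 28]);
}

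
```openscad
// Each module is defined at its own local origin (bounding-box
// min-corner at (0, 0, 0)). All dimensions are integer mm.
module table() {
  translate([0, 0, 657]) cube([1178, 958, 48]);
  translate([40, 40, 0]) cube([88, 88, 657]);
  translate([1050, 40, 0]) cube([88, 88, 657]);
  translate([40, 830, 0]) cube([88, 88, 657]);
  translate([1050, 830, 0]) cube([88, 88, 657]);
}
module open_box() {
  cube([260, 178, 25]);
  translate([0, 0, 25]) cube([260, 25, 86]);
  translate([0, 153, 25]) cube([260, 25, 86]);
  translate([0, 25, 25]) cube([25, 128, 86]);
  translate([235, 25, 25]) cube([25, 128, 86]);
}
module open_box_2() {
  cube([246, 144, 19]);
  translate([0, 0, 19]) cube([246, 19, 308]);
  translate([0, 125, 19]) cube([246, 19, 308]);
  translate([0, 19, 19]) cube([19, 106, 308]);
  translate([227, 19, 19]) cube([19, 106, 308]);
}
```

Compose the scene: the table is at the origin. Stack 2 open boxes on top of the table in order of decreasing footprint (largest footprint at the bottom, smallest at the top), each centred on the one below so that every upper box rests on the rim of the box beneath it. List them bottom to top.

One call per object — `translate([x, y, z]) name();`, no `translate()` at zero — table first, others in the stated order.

table();
translate([459, 390, 705]) open_box();
translate([466, 407, 816]) open_box_2();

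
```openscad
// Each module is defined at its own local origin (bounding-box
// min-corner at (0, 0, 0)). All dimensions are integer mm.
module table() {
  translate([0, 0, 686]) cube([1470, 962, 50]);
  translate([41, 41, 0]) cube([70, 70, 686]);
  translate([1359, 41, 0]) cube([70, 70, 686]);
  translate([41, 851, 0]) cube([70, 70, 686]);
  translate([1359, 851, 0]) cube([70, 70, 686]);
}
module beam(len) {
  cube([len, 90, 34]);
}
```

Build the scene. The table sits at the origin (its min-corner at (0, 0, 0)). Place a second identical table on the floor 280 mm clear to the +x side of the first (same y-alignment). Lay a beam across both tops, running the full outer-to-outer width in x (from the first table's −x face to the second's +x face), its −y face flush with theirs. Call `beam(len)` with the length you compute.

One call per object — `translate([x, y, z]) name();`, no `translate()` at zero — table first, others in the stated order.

table();
translate([1750, 0, 0]) table();
translate([0, 0, 736]) beam(3220);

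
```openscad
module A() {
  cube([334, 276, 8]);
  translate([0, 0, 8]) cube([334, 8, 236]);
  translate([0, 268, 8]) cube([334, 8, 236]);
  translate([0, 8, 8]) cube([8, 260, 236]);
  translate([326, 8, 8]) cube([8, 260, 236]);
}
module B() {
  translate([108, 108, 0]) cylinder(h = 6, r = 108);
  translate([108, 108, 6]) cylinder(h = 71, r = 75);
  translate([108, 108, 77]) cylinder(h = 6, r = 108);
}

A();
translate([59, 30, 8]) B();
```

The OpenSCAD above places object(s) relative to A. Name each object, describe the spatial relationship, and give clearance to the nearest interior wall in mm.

Clearances: x = 51, y = 22; minimum 22 mm.

A is an open box. B is a spool. The spool sits inside the open box, centred. The clearance to the nearest interior wall is 22 mm.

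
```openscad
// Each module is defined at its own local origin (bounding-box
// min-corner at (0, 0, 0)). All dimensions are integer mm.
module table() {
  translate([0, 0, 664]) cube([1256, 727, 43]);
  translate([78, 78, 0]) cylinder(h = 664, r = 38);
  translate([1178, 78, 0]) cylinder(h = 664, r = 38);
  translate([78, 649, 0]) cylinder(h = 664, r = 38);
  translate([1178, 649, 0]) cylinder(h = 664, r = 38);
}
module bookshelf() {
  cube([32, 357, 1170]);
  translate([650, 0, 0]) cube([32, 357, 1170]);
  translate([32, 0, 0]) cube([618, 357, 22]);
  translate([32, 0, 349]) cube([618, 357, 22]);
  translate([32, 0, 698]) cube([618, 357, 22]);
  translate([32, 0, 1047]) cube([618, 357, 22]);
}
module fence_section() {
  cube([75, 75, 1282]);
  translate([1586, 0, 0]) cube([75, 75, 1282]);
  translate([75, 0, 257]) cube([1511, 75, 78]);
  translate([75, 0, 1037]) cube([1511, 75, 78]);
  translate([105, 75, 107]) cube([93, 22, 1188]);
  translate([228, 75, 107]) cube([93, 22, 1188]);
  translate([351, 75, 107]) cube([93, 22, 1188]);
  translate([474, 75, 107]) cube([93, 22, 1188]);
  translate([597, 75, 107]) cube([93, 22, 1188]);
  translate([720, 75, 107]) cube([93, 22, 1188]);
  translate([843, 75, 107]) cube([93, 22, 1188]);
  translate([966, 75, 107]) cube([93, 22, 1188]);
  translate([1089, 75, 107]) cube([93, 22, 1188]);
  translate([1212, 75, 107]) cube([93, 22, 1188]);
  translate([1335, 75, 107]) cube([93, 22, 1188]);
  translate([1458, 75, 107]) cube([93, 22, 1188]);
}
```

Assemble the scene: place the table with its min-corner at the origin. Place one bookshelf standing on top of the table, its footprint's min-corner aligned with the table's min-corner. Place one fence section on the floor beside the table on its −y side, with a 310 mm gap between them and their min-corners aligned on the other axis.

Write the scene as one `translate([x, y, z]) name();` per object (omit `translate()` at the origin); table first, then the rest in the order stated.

table();
translate([0, 0, 707]) bookshelf();
translate([0, -407, 0]) fence_section();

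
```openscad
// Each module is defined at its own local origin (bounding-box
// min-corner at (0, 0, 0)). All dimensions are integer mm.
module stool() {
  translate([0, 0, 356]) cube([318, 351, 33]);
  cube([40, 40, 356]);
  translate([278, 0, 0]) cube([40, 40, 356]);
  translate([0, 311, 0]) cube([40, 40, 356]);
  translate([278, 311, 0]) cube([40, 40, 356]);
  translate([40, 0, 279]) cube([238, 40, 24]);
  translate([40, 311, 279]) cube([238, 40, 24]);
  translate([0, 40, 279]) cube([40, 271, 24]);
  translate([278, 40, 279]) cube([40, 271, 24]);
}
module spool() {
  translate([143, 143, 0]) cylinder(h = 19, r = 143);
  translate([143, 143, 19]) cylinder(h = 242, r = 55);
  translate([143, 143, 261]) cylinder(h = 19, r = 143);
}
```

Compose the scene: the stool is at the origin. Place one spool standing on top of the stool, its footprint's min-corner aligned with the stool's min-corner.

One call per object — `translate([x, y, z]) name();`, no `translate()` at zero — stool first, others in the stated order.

stool();
translate([0, 0, 389]) spool();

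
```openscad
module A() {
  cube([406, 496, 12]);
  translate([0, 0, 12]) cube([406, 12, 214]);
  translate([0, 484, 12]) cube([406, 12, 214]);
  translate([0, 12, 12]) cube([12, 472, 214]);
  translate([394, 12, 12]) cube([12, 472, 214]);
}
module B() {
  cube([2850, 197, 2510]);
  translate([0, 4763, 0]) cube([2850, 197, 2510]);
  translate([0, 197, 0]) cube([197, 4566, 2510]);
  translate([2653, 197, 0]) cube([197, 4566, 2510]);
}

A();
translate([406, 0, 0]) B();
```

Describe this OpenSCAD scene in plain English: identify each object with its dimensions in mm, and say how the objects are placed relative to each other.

A is an open-topped rectangular box: outside dimensions 406×496×226 mm, with a uniform wall and base thickness of 12 mm. The base is a full 406×496 slab on the floor; four walls sit on top of the base. The front and back walls (the −y and +y sides) span the full width; the two side walls fit between them.

B is a box-shaped house frame (walls only): outside footprint 2850×4960 mm, wall height 2510 mm, wall thickness 197 mm. The two y-facing walls run the full x-width; the two x-facing walls fit between the inner faces of the y-facing walls.

The house frame is against the open box's +x side, with their −y faces flush.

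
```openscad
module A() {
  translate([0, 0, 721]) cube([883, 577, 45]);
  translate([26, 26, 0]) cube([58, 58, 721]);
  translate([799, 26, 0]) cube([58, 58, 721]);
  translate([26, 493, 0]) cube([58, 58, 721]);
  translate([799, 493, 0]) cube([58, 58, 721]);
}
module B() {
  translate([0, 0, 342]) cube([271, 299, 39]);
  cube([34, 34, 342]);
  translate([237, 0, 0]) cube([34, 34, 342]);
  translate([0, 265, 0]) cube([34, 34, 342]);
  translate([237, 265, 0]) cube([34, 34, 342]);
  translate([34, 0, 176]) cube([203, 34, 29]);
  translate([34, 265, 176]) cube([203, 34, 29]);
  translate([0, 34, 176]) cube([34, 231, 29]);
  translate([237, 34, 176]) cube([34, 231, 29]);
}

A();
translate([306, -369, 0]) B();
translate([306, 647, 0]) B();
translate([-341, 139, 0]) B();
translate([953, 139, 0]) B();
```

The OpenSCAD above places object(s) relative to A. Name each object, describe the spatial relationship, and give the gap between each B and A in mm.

Each stool's nearest face is 70 mm from the table's bounding box.

A is a table. B is a stool. Four stools sit around the table at the −y, +y, −x, +x sides. The gap between each stool and the table is 70 mm.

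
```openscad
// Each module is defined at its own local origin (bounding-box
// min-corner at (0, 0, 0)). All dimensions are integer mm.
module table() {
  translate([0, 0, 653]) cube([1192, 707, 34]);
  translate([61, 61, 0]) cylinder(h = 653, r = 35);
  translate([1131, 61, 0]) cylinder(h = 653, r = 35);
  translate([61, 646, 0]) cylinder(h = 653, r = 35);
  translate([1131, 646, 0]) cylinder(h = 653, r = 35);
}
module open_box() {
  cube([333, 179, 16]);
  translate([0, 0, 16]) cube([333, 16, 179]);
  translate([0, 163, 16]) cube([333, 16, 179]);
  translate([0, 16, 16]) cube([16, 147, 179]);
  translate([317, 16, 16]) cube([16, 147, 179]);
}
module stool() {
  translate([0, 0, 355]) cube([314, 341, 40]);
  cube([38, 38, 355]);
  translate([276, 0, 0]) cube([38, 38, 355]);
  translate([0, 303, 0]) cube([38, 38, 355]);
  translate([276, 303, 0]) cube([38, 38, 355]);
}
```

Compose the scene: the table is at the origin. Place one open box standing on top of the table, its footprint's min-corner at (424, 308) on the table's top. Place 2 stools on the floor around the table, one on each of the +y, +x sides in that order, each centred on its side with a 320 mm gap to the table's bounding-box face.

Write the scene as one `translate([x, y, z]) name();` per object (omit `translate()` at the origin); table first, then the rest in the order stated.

table();
translate([424, 308, 687]) open_box();
translate([439, 1027, 0]) stool();
translate([1512, 183, 0]) stool();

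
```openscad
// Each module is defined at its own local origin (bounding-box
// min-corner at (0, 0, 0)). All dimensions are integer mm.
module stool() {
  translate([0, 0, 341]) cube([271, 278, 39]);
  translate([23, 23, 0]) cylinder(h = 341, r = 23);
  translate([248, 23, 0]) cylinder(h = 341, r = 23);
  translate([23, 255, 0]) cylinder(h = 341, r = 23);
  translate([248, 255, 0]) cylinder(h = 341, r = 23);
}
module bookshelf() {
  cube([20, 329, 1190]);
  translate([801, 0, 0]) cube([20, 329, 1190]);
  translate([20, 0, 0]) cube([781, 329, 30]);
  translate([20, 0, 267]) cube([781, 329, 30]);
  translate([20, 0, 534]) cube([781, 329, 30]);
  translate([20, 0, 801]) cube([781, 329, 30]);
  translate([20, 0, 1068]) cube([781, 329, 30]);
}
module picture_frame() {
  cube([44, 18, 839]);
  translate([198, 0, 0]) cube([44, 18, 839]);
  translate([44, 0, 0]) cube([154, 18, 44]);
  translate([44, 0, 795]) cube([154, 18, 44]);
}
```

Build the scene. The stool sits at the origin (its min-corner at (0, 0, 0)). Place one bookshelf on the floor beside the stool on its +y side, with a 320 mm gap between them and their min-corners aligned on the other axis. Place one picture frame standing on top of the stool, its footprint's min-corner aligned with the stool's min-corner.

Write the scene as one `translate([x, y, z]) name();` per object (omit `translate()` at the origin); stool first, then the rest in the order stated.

stool();
translate([0, 598, 0]) bookshelf();
translate([0, 0, 380]) picture_frame();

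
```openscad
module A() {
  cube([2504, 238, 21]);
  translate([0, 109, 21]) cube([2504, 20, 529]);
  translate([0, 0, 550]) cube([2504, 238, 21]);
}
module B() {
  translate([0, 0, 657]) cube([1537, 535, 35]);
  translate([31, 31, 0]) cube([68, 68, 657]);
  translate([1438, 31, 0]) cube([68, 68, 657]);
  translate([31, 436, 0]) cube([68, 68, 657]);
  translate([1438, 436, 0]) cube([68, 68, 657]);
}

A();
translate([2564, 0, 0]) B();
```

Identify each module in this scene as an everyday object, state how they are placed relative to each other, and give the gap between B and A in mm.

The table's nearest face is 60 mm from the I-beam's +x face.

A is an I-beam. B is a table. The table is on the floor beside the I-beam on its +x side. The gap between the table and the I-beam is 60 mm.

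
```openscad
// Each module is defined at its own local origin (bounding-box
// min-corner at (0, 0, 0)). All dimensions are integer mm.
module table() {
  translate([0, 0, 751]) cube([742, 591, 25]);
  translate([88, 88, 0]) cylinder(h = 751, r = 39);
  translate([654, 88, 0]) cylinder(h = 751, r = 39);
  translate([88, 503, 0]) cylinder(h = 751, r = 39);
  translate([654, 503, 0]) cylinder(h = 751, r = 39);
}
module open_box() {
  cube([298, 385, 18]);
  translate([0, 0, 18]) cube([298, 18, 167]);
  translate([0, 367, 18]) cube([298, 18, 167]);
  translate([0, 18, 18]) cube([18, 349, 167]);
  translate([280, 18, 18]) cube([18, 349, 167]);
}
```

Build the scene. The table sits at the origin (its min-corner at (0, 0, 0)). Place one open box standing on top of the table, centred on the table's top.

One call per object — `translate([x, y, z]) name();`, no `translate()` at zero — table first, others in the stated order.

table();
translate([222, 103, 776]) open_box();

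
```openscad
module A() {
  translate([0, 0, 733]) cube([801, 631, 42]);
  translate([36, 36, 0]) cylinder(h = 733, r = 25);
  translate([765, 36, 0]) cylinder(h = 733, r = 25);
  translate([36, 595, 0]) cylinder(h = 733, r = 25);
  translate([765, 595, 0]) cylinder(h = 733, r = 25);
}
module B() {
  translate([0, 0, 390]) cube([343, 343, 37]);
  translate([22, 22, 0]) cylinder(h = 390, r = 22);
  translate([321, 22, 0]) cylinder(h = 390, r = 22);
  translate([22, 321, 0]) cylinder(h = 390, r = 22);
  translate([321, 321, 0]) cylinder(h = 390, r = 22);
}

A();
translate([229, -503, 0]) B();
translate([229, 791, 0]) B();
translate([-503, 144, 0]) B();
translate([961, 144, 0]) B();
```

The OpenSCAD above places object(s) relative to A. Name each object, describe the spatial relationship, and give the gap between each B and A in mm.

Each stool's nearest face is 160 mm from the table's bounding box.

A is a table. B is a stool. Four stools sit around the table at the −y, +y, −x, +x sides. The gap between each stool and the table is 160 mm.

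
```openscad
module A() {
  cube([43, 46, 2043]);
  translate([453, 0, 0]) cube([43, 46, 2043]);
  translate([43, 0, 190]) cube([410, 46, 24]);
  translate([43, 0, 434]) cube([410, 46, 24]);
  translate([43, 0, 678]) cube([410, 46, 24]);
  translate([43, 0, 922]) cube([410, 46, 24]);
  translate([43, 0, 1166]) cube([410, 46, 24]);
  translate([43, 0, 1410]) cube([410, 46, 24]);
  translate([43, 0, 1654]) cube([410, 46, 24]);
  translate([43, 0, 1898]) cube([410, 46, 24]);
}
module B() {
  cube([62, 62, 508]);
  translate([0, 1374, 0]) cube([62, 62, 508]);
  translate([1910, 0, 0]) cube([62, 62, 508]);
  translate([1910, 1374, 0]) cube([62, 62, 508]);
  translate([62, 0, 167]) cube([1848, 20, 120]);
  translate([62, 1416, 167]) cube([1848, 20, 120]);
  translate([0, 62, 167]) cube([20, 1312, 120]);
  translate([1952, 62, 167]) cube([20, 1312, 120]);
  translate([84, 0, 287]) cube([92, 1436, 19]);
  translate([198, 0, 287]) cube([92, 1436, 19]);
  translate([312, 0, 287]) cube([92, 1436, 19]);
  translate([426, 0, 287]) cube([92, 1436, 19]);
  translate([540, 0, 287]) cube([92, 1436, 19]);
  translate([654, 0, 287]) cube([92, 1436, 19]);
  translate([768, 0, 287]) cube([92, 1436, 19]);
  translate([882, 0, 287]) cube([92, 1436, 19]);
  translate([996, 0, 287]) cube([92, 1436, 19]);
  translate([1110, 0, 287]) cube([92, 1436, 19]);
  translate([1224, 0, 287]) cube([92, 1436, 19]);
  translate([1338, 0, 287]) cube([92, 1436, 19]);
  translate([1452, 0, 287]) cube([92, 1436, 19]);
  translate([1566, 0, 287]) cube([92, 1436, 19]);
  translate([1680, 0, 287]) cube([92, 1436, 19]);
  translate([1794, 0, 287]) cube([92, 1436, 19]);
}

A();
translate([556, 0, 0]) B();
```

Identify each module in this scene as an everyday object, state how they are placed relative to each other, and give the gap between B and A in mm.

The bed frame's nearest face is 60 mm from the ladder's +x face.

A is a ladder. B is a bed frame. The bed frame is on the floor beside the ladder on its +x side. The gap between the bed frame and the ladder is 60 mm.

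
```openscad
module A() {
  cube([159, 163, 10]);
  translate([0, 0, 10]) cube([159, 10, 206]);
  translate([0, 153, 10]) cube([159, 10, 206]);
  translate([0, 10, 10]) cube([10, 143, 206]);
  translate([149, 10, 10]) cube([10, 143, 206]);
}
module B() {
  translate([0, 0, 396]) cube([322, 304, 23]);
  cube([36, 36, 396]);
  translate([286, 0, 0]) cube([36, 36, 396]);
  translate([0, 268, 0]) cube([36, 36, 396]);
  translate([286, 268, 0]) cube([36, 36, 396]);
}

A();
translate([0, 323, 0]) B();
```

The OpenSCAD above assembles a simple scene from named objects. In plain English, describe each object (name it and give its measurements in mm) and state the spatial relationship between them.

A is an open-topped rectangular box: outside dimensions 159×163×216 mm, with a uniform wall and base thickness of 10 mm. The base is a full 159×163 slab on the floor; four walls sit on top of the base. The front and back walls (the −y and +y sides) span the full width; the two side walls fit between them.

B is a four-legged stool. The seat is a 322×304×23 mm slab whose top surface is at z = 419 mm; four square legs, each 36×36 mm in cross-section, run from the floor (z = 0) to the underside of the seat, each flush with a corner of the seat.

The stool is on the floor beside the open box on its +y side.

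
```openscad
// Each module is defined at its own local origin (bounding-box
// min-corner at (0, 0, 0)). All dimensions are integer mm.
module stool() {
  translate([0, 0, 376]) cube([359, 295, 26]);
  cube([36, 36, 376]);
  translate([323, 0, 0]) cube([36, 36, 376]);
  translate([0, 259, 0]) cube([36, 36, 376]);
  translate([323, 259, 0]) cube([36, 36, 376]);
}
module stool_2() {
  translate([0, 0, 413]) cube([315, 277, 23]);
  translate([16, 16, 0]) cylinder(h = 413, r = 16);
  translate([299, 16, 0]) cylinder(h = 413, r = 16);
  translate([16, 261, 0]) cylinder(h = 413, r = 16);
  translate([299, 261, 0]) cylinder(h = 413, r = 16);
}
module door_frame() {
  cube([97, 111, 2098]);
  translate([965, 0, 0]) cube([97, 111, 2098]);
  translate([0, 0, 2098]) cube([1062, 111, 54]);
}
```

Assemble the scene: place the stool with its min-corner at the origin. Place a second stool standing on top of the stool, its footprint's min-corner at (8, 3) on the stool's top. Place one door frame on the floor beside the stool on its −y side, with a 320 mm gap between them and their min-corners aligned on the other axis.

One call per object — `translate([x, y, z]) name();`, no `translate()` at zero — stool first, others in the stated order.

stool();
translate([8, 3, 402]) stool_2();
translate([0, -431, 0]) door_frame();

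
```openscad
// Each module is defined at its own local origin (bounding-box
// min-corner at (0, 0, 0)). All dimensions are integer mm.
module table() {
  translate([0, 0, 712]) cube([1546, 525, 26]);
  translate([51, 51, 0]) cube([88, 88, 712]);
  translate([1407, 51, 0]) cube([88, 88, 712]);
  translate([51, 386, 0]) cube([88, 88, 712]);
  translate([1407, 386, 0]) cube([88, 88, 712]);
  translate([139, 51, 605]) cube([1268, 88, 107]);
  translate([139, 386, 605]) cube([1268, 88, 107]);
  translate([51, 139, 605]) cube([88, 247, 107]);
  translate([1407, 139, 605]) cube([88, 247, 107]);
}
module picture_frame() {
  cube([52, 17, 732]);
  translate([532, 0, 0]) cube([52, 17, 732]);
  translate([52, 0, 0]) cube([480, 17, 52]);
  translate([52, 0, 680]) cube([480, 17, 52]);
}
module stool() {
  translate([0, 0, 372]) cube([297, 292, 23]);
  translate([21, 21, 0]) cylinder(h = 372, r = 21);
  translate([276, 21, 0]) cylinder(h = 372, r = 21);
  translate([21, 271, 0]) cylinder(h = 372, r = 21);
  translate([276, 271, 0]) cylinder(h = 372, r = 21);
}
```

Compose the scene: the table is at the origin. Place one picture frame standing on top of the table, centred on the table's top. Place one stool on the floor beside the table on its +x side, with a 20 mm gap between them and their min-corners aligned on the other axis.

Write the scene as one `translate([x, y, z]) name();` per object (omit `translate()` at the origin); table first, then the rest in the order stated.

table();
translate([481, 254, 738]) picture_frame();
translate([1566, 0, 0]) stool();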